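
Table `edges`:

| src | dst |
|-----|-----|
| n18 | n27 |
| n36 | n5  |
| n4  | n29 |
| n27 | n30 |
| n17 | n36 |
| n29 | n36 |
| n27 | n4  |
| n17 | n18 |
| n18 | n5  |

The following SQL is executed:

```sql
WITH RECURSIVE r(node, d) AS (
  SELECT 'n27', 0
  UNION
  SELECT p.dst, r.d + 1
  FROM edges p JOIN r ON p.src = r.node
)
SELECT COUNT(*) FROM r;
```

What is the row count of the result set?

6

Base: (n27, d=0).
Iteration 1: edges from {n27} -> (n30, d=1), (n4, d=1).
Iteration 2: edges from {n30,n4} -> (n29, d=2).
Iteration 3: edges from {n29} -> (n36, d=3).
Iteration 4: edges from {n36} -> (n5, d=4).
Iteration 5: no outgoing edges from {n5}; recursion stops.
Total rows emitted: 6.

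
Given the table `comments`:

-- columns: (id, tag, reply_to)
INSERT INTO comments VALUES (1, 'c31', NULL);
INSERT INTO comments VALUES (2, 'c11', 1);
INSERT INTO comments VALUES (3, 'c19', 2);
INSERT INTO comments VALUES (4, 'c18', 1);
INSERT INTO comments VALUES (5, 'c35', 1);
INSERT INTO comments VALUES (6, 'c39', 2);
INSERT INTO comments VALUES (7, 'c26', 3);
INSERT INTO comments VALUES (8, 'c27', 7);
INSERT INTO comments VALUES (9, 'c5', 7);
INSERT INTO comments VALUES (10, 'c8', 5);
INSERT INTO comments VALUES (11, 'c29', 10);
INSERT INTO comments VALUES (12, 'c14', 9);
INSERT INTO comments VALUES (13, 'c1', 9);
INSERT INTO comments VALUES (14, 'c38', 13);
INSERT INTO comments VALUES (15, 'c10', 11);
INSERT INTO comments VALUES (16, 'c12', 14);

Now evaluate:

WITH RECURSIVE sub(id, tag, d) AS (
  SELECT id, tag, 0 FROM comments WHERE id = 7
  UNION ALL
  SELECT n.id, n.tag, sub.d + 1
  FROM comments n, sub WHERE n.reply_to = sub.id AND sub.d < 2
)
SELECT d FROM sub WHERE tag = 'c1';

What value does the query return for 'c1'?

2

Base: id=7 (c26) at d 0.
Iteration 1: rows with reply_to in {7} -> c27 (id 8, d 1), c5 (id 9, d 1).
Iteration 2: rows with reply_to in {8,9} -> c14 (id 12, d 2), c1 (id 13, d 2).
Iteration 3: d < 2 fails for all current rows; recursion stops.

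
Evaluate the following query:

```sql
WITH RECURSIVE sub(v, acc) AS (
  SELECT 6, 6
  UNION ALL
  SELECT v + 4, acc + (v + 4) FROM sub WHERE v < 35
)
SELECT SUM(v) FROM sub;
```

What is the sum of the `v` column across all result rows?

Base: v=6, acc=6.
Iteration 1: 6 < 35 holds -> v = 6 + 4 = 10, acc = 6 + 10 = 16.
Iteration 2: 10 < 35 holds -> v = 10 + 4 = 14, acc = 16 + 14 = 30.
Iteration 3: 14 < 35 holds -> v = 14 + 4 = 18, acc = 30 + 18 = 48.
Iteration 4: 18 < 35 holds -> v = 18 + 4 = 22, acc = 48 + 22 = 70.
Iteration 5: 22 < 35 holds -> v = 22 + 4 = 26, acc = 70 + 26 = 96.
Iteration 6: 26 < 35 holds -> v = 26 + 4 = 30, acc = 96 + 30 = 126.
Iteration 7: 30 < 35 holds -> v = 30 + 4 = 34, acc = 126 + 34 = 160.
Iteration 8: 34 < 35 holds -> v = 34 + 4 = 38, acc = 160 + 38 = 198.
Iteration 9: 38 < 35 fails; recursion stops.
SUM(v) = 6 + 10 + 14 + 18 + 22 + 26 + 30 + 34 + 38 = 198.

198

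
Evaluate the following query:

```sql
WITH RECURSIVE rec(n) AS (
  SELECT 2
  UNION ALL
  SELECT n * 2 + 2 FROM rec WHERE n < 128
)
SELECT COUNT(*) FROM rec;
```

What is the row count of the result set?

7

Base: n=2.
Iteration 1: 2 < 128 holds -> n = 2 * 2 + 2 = 6.
Iteration 2: 6 < 128 holds -> n = 6 * 2 + 2 = 14.
Iteration 3: 14 < 128 holds -> n = 14 * 2 + 2 = 30.
Iteration 4: 30 < 128 holds -> n = 30 * 2 + 2 = 62.
Iteration 5: 62 < 128 holds -> n = 62 * 2 + 2 = 126.
Iteration 6: 126 < 128 holds -> n = 126 * 2 + 2 = 254.
Iteration 7: 254 < 128 fails; recursion stops.
Total rows emitted: 7.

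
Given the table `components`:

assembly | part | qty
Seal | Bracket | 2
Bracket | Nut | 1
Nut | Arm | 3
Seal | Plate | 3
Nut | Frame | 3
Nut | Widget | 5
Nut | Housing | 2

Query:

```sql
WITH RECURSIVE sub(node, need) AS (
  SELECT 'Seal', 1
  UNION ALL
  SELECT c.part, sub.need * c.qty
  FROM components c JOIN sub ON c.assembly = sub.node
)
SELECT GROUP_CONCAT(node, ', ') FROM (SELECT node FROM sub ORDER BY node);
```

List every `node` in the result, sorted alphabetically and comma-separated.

Arm, Bracket, Frame, Housing, Nut, Plate, Seal, Widget

Base: (Seal, need=1).
Iteration 1: components of {Seal} -> Bracket = 1*2 = 2, Plate = 1*3 = 3.
Iteration 2: components of {Bracket,Plate} -> Nut = 2*1 = 2.
Iteration 3: components of {Nut} -> Arm = 2*3 = 6, Frame = 2*3 = 6, Housing = 2*2 = 4, Widget = 2*5 = 10.
Iteration 4: no further components; recursion stops.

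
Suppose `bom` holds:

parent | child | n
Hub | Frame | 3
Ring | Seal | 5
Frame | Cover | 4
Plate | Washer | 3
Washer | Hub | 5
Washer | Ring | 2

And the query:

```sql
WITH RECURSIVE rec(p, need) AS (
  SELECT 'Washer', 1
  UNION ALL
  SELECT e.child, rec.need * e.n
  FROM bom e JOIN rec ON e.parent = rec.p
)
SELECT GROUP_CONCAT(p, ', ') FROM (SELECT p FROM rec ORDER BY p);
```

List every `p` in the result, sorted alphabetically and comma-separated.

Cover, Frame, Hub, Ring, Seal, Washer

Base: (Washer, need=1).
Iteration 1: components of {Washer} -> Hub = 1*5 = 5, Ring = 1*2 = 2.
Iteration 2: components of {Hub,Ring} -> Frame = 5*3 = 15, Seal = 2*5 = 10.
Iteration 3: components of {Frame,Seal} -> Cover = 15*4 = 60.
Iteration 4: no further components; recursion stops.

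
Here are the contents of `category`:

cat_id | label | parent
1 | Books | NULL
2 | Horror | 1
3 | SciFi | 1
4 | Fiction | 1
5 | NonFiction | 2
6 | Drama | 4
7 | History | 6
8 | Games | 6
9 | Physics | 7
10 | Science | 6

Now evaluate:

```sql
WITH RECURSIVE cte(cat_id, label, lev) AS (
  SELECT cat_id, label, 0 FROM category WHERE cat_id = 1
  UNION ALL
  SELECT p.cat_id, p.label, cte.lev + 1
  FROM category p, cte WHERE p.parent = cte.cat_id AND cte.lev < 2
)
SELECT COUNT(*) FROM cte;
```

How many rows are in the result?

Base: cat_id=1 (Books) at lev 0.
Iteration 1: rows with parent in {1} -> Horror (id 2, lev 1), SciFi (id 3, lev 1), Fiction (id 4, lev 1).
Iteration 2: rows with parent in {2,3,4} -> NonFiction (id 5, lev 2), Drama (id 6, lev 2).
Iteration 3: lev < 2 fails for all current rows; recursion stops.
Total rows emitted: 6.

6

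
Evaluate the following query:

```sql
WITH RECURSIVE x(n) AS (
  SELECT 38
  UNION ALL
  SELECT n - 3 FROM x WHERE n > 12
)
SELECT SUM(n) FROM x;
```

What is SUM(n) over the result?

245

Base: n=38.
Iteration 1: 38 > 12 holds -> n = 38 - 3 = 35.
Iteration 2: 35 > 12 holds -> n = 35 - 3 = 32.
Iteration 3: 32 > 12 holds -> n = 32 - 3 = 29.
Iteration 4: 29 > 12 holds -> n = 29 - 3 = 26.
Iteration 5: 26 > 12 holds -> n = 26 - 3 = 23.
Iteration 6: 23 > 12 holds -> n = 23 - 3 = 20.
Iteration 7: 20 > 12 holds -> n = 20 - 3 = 17.
Iteration 8: 17 > 12 holds -> n = 17 - 3 = 14.
Iteration 9: 14 > 12 holds -> n = 14 - 3 = 11.
Iteration 10: 11 > 12 fails; recursion stops.
SUM(n) = 38 + 35 + 32 + 29 + 26 + 23 + 20 + 17 + 14 + 11 = 245.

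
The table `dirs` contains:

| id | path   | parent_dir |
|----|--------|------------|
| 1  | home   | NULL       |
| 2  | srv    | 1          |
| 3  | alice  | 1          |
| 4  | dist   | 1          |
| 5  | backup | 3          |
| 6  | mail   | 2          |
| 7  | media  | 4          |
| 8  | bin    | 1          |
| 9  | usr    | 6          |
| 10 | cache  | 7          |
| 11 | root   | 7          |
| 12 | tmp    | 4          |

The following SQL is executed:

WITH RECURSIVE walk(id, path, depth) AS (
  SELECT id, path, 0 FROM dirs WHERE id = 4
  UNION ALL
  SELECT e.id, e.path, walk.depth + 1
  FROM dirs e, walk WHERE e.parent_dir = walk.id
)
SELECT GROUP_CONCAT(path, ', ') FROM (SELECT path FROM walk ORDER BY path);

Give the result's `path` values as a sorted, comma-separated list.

cache, dist, media, root, tmp

Base: id=4 (dist) at depth 0.
Iteration 1: rows with parent_dir in {4} -> media (id 7, depth 1), tmp (id 12, depth 1).
Iteration 2: rows with parent_dir in {7,12} -> cache (id 10, depth 2), root (id 11, depth 2).
Iteration 3: no rows with parent_dir in {10,11}; recursion stops.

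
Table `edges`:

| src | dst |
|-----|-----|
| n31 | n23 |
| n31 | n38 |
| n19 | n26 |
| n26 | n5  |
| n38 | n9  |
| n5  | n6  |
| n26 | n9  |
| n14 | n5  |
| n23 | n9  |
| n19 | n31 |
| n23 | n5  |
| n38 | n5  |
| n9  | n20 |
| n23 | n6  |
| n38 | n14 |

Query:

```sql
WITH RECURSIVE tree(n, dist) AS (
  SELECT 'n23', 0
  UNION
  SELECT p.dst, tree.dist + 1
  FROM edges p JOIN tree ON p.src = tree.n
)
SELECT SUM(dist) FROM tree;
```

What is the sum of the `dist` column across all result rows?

Base: (n23, dist=0).
Iteration 1: edges from {n23} -> (n5, dist=1), (n6, dist=1), (n9, dist=1).
Iteration 2: edges from {n5,n6,n9} -> (n20, dist=2), (n6, dist=2).
Iteration 3: no outgoing edges from {n20,n6}; recursion stops.
SUM(dist) = 0 + 1 + 1 + 1 + 2 + 2 = 7.

7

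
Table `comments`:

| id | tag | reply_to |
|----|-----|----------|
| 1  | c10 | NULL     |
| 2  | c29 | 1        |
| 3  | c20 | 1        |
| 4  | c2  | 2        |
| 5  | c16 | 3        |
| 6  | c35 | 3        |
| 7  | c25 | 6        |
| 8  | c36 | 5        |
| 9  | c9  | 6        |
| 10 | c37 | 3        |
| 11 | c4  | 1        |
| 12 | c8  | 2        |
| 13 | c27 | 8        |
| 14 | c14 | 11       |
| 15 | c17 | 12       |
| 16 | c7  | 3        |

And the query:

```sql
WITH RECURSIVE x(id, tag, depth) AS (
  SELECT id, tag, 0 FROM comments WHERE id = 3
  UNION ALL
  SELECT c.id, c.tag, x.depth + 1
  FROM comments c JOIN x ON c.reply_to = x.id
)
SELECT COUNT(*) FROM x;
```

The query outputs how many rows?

9

Base: id=3 (c20) at depth 0.
Iteration 1: rows with reply_to in {3} -> c16 (id 5, depth 1), c35 (id 6, depth 1), c37 (id 10, depth 1), c7 (id 16, depth 1).
Iteration 2: rows with reply_to in {5,6,10,16} -> c25 (id 7, depth 2), c36 (id 8, depth 2), c9 (id 9, depth 2).
Iteration 3: rows with reply_to in {7,8,9} -> c27 (id 13, depth 3).
Iteration 4: no rows with reply_to in {13}; recursion stops.
Total rows emitted: 9.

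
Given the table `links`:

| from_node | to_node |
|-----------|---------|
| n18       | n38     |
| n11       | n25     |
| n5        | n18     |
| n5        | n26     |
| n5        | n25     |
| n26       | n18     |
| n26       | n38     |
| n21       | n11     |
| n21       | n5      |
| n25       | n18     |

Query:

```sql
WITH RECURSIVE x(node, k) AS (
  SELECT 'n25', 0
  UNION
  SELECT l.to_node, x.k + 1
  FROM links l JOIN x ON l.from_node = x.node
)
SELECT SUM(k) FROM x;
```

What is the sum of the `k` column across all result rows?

Base: (n25, k=0).
Iteration 1: edges from {n25} -> (n18, k=1).
Iteration 2: edges from {n18} -> (n38, k=2).
Iteration 3: no outgoing edges from {n38}; recursion stops.
SUM(k) = 0 + 1 + 2 = 3.

3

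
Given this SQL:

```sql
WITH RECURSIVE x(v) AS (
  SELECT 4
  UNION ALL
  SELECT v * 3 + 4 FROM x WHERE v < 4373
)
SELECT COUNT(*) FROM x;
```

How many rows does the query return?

Base: v=4.
Iteration 1: 4 < 4373 holds -> v = 4 * 3 + 4 = 16.
Iteration 2: 16 < 4373 holds -> v = 16 * 3 + 4 = 52.
Iteration 3: 52 < 4373 holds -> v = 52 * 3 + 4 = 160.
Iteration 4: 160 < 4373 holds -> v = 160 * 3 + 4 = 484.
Iteration 5: 484 < 4373 holds -> v = 484 * 3 + 4 = 1456.
Iteration 6: 1456 < 4373 holds -> v = 1456 * 3 + 4 = 4372.
Iteration 7: 4372 < 4373 holds -> v = 4372 * 3 + 4 = 13120.
Iteration 8: 13120 < 4373 fails; recursion stops.
Total rows emitted: 8.

8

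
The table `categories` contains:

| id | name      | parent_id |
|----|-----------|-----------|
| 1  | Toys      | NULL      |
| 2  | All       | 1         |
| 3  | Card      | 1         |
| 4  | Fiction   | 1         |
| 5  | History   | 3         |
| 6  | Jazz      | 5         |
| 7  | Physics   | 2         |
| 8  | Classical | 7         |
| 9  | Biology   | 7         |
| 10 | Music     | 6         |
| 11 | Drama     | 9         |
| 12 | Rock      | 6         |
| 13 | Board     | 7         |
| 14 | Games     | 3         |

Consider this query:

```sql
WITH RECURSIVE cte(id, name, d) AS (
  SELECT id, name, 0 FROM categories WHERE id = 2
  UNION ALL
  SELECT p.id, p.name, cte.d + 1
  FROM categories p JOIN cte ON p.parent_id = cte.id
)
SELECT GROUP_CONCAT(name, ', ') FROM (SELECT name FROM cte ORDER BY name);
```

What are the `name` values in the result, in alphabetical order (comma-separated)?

Base: id=2 (All) at d 0.
Iteration 1: rows with parent_id in {2} -> Physics (id 7, d 1).
Iteration 2: rows with parent_id in {7} -> Classical (id 8, d 2), Biology (id 9, d 2), Board (id 13, d 2).
Iteration 3: rows with parent_id in {8,9,13} -> Drama (id 11, d 3).
Iteration 4: no rows with parent_id in {11}; recursion stops.

All, Biology, Board, Classical, Drama, Physics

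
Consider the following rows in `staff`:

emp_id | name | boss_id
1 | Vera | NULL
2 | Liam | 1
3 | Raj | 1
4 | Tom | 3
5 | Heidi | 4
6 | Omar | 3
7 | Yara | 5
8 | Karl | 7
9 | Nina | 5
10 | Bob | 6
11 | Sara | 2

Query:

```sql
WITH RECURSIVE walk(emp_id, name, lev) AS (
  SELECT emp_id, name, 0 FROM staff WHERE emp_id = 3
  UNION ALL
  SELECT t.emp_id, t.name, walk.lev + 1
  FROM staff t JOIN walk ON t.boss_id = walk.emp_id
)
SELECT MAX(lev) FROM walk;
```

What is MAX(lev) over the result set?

Base: emp_id=3 (Raj) at lev 0.
Iteration 1: rows with boss_id in {3} -> Tom (id 4, lev 1), Omar (id 6, lev 1).
Iteration 2: rows with boss_id in {4,6} -> Heidi (id 5, lev 2), Bob (id 10, lev 2).
Iteration 3: rows with boss_id in {5,10} -> Yara (id 7, lev 3), Nina (id 9, lev 3).
Iteration 4: rows with boss_id in {7,9} -> Karl (id 8, lev 4).
Iteration 5: no rows with boss_id in {8}; recursion stops.
lev values: 0, 1, 1, 2, 2, 3, 3, 4; the maximum is 4.

4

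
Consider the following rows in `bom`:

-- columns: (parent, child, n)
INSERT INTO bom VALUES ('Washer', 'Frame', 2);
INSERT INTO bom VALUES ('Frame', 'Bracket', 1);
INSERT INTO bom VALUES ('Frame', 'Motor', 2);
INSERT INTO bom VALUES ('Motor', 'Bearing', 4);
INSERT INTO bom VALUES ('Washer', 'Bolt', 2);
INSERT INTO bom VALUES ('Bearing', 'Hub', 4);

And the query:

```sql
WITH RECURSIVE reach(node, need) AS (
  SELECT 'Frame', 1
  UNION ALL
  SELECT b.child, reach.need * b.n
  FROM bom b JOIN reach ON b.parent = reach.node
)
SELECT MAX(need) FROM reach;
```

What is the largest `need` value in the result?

32

Base: (Frame, need=1).
Iteration 1: components of {Frame} -> Bracket = 1*1 = 1, Motor = 1*2 = 2.
Iteration 2: components of {Bracket,Motor} -> Bearing = 2*4 = 8.
Iteration 3: components of {Bearing} -> Hub = 8*4 = 32.
Iteration 4: no further components; recursion stops.
need values: 1, 1, 2, 8, 32; the maximum is 32.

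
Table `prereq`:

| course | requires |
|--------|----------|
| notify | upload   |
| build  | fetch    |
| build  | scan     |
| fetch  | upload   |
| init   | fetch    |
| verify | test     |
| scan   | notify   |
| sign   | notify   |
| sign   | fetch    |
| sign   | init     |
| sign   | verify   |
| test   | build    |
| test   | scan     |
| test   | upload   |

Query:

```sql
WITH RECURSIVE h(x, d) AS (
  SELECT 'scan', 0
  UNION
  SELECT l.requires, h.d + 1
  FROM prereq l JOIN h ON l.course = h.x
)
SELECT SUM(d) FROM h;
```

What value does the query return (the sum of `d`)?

Base: (scan, d=0).
Iteration 1: edges from {scan} -> (notify, d=1).
Iteration 2: edges from {notify} -> (upload, d=2).
Iteration 3: no outgoing edges from {upload}; recursion stops.
SUM(d) = 0 + 1 + 2 = 3.

3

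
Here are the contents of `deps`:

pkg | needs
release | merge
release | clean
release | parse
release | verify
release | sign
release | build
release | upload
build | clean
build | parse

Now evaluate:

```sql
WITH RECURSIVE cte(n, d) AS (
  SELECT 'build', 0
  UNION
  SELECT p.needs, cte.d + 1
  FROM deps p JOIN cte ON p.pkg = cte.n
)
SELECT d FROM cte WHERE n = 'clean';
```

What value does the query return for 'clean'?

Base: (build, d=0).
Iteration 1: edges from {build} -> (clean, d=1), (parse, d=1).
Iteration 2: no outgoing edges from {clean,parse}; recursion stops.

1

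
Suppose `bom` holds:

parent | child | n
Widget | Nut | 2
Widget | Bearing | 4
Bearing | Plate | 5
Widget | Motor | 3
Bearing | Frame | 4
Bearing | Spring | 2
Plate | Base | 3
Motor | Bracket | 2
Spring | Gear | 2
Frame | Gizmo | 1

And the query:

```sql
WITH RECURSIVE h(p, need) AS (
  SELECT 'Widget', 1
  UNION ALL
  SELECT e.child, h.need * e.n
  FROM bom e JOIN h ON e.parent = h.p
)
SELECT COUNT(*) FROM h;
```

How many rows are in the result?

Base: (Widget, need=1).
Iteration 1: components of {Widget} -> Bearing = 1*4 = 4, Motor = 1*3 = 3, Nut = 1*2 = 2.
Iteration 2: components of {Bearing,Motor,Nut} -> Bracket = 3*2 = 6, Frame = 4*4 = 16, Plate = 4*5 = 20, Spring = 4*2 = 8.
Iteration 3: components of {Bracket,Frame,Plate,Spring} -> Base = 20*3 = 60, Gear = 8*2 = 16, Gizmo = 16*1 = 16.
Iteration 4: no further components; recursion stops.
Total rows emitted: 11.

11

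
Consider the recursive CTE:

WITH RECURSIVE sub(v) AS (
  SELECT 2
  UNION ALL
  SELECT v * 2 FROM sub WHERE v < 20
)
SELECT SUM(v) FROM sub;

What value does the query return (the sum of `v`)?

Base: v=2.
Iteration 1: 2 < 20 holds -> v = 2 * 2 = 4.
Iteration 2: 4 < 20 holds -> v = 4 * 2 = 8.
Iteration 3: 8 < 20 holds -> v = 8 * 2 = 16.
Iteration 4: 16 < 20 holds -> v = 16 * 2 = 32.
Iteration 5: 32 < 20 fails; recursion stops.
SUM(v) = 2 + 4 + 8 + 16 + 32 = 62.

62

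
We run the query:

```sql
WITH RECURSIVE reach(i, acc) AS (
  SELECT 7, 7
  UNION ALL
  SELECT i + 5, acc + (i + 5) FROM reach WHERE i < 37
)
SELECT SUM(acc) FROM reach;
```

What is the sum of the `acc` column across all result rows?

Base: i=7, acc=7.
Iteration 1: 7 < 37 holds -> i = 7 + 5 = 12, acc = 7 + 12 = 19.
Iteration 2: 12 < 37 holds -> i = 12 + 5 = 17, acc = 19 + 17 = 36.
Iteration 3: 17 < 37 holds -> i = 17 + 5 = 22, acc = 36 + 22 = 58.
Iteration 4: 22 < 37 holds -> i = 22 + 5 = 27, acc = 58 + 27 = 85.
Iteration 5: 27 < 37 holds -> i = 27 + 5 = 32, acc = 85 + 32 = 117.
Iteration 6: 32 < 37 holds -> i = 32 + 5 = 37, acc = 117 + 37 = 154.
Iteration 7: 37 < 37 fails; recursion stops.
SUM(acc) = 7 + 19 + 36 + 58 + 85 + 117 + 154 = 476.

476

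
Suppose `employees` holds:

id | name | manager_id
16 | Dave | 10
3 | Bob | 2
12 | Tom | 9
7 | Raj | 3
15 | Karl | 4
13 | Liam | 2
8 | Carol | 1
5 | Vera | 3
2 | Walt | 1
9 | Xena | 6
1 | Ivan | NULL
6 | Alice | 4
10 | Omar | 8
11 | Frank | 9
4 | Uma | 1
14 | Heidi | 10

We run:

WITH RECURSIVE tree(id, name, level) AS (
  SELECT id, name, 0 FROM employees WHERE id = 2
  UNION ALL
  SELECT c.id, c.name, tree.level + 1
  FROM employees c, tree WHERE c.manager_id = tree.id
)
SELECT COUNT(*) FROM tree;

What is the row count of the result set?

5

Base: id=2 (Walt) at level 0.
Iteration 1: rows with manager_id in {2} -> Bob (id 3, level 1), Liam (id 13, level 1).
Iteration 2: rows with manager_id in {3,13} -> Vera (id 5, level 2), Raj (id 7, level 2).
Iteration 3: no rows with manager_id in {5,7}; recursion stops.
Total rows emitted: 5.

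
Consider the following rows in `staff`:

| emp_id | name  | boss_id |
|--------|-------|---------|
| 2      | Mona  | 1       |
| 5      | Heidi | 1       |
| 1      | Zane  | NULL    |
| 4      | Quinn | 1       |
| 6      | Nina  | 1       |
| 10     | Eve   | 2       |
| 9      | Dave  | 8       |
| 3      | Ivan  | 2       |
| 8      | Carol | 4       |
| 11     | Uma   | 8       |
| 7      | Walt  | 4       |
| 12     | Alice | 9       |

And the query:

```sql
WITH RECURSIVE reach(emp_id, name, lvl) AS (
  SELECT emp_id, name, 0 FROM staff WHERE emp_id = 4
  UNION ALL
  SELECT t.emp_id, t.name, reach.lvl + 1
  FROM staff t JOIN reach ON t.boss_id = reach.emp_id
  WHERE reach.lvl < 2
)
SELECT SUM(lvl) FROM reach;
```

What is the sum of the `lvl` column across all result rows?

Base: emp_id=4 (Quinn) at lvl 0.
Iteration 1: rows with boss_id in {4} -> Walt (id 7, lvl 1), Carol (id 8, lvl 1).
Iteration 2: rows with boss_id in {7,8} -> Dave (id 9, lvl 2), Uma (id 11, lvl 2).
Iteration 3: lvl < 2 fails for all current rows; recursion stops.
SUM(lvl) = 0 + 1 + 1 + 2 + 2 = 6.

6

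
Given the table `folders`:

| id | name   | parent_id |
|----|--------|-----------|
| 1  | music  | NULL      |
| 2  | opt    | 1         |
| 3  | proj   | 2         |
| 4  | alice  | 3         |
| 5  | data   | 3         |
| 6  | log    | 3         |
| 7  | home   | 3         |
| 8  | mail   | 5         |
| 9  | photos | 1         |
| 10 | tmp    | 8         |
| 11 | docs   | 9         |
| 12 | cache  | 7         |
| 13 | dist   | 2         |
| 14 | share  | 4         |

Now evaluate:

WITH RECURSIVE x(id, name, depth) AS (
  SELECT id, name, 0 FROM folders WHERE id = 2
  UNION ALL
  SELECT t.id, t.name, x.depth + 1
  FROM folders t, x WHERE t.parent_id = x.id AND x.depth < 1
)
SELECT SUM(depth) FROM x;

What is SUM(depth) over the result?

2

Base: id=2 (opt) at depth 0.
Iteration 1: rows with parent_id in {2} -> proj (id 3, depth 1), dist (id 13, depth 1).
Iteration 2: depth < 1 fails for all current rows; recursion stops.
SUM(depth) = 0 + 1 + 1 = 2.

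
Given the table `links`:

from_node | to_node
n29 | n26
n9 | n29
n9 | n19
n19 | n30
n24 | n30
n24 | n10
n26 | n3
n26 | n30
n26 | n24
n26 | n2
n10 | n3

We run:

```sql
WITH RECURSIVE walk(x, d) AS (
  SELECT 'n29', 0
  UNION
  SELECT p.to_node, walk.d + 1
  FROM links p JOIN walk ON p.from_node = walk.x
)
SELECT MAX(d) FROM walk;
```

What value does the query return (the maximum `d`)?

Base: (n29, d=0).
Iteration 1: edges from {n29} -> (n26, d=1).
Iteration 2: edges from {n26} -> (n2, d=2), (n24, d=2), (n3, d=2), (n30, d=2).
Iteration 3: edges from {n2,n24,n3,n30} -> (n10, d=3), (n30, d=3).
Iteration 4: edges from {n10,n30} -> (n3, d=4).
Iteration 5: no outgoing edges from {n3}; recursion stops.
d values: 0, 1, 2, 2, 2, 2, 3, 3, 4; the maximum is 4.

4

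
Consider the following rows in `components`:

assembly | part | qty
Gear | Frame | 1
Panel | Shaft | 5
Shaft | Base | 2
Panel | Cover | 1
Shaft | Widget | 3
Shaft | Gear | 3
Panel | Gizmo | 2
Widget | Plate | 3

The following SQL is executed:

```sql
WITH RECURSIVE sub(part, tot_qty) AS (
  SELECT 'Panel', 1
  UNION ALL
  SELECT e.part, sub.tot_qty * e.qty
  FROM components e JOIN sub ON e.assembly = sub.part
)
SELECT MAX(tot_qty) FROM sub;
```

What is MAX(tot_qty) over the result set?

Base: (Panel, tot_qty=1).
Iteration 1: components of {Panel} -> Cover = 1*1 = 1, Gizmo = 1*2 = 2, Shaft = 1*5 = 5.
Iteration 2: components of {Cover,Gizmo,Shaft} -> Base = 5*2 = 10, Gear = 5*3 = 15, Widget = 5*3 = 15.
Iteration 3: components of {Base,Gear,Widget} -> Frame = 15*1 = 15, Plate = 15*3 = 45.
Iteration 4: no further components; recursion stops.
tot_qty values: 1, 1, 2, 5, 15, 15, 10, 15, 45; the maximum is 45.

45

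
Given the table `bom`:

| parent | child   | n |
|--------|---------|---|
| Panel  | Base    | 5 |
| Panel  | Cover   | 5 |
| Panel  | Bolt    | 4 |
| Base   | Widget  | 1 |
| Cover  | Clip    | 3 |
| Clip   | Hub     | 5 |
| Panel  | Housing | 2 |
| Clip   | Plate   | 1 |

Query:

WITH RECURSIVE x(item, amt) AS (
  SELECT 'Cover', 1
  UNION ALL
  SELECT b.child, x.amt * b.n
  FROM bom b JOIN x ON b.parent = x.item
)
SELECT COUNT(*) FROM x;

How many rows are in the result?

4

Base: (Cover, amt=1).
Iteration 1: components of {Cover} -> Clip = 1*3 = 3.
Iteration 2: components of {Clip} -> Hub = 3*5 = 15, Plate = 3*1 = 3.
Iteration 3: no further components; recursion stops.
Total rows emitted: 4.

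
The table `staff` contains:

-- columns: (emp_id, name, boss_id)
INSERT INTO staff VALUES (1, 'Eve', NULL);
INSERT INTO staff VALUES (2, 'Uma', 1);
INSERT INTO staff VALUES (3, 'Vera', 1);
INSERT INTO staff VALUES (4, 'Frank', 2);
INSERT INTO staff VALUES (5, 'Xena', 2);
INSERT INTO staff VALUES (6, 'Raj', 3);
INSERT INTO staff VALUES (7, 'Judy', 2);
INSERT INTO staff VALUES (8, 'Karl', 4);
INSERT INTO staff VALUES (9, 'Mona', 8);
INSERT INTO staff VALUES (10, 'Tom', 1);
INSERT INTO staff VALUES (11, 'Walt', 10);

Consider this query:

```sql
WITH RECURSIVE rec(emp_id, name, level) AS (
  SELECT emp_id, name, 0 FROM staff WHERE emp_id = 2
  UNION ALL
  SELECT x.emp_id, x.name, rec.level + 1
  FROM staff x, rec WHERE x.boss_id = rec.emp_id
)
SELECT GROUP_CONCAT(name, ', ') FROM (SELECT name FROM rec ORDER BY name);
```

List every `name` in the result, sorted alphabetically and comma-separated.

Frank, Judy, Karl, Mona, Uma, Xena

Base: emp_id=2 (Uma) at level 0.
Iteration 1: rows with boss_id in {2} -> Frank (id 4, level 1), Xena (id 5, level 1), Judy (id 7, level 1).
Iteration 2: rows with boss_id in {4,5,7} -> Karl (id 8, level 2).
Iteration 3: rows with boss_id in {8} -> Mona (id 9, level 3).
Iteration 4: no rows with boss_id in {9}; recursion stops.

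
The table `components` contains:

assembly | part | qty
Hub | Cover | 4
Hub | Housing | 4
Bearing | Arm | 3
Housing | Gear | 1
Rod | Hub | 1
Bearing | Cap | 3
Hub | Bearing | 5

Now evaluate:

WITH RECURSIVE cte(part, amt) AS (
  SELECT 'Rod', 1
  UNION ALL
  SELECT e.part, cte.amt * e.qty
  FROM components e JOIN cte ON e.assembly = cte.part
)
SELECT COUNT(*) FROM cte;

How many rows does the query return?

Base: (Rod, amt=1).
Iteration 1: components of {Rod} -> Hub = 1*1 = 1.
Iteration 2: components of {Hub} -> Bearing = 1*5 = 5, Cover = 1*4 = 4, Housing = 1*4 = 4.
Iteration 3: components of {Bearing,Cover,Housing} -> Arm = 5*3 = 15, Cap = 5*3 = 15, Gear = 4*1 = 4.
Iteration 4: no further components; recursion stops.
Total rows emitted: 8.

8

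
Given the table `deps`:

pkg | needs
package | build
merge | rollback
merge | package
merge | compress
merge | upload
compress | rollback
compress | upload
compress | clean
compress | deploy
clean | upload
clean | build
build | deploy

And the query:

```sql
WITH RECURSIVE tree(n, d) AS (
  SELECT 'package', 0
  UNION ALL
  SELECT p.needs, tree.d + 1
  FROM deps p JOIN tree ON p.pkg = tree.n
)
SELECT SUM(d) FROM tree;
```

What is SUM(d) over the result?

Base: (package, d=0).
Iteration 1: edges from {package} -> (build, d=1).
Iteration 2: edges from {build} -> (deploy, d=2).
Iteration 3: no outgoing edges from {deploy}; recursion stops.
SUM(d) = 0 + 1 + 2 = 3.

3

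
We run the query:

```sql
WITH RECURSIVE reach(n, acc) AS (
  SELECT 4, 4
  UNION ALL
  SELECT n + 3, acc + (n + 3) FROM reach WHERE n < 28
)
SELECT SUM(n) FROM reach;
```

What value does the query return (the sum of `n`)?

Base: n=4, acc=4.
Iteration 1: 4 < 28 holds -> n = 4 + 3 = 7, acc = 4 + 7 = 11.
Iteration 2: 7 < 28 holds -> n = 7 + 3 = 10, acc = 11 + 10 = 21.
Iteration 3: 10 < 28 holds -> n = 10 + 3 = 13, acc = 21 + 13 = 34.
Iteration 4: 13 < 28 holds -> n = 13 + 3 = 16, acc = 34 + 16 = 50.
Iteration 5: 16 < 28 holds -> n = 16 + 3 = 19, acc = 50 + 19 = 69.
Iteration 6: 19 < 28 holds -> n = 19 + 3 = 22, acc = 69 + 22 = 91.
Iteration 7: 22 < 28 holds -> n = 22 + 3 = 25, acc = 91 + 25 = 116.
Iteration 8: 25 < 28 holds -> n = 25 + 3 = 28, acc = 116 + 28 = 144.
Iteration 9: 28 < 28 fails; recursion stops.
SUM(n) = 4 + 7 + 10 + 13 + 16 + 19 + 22 + 25 + 28 = 144.

144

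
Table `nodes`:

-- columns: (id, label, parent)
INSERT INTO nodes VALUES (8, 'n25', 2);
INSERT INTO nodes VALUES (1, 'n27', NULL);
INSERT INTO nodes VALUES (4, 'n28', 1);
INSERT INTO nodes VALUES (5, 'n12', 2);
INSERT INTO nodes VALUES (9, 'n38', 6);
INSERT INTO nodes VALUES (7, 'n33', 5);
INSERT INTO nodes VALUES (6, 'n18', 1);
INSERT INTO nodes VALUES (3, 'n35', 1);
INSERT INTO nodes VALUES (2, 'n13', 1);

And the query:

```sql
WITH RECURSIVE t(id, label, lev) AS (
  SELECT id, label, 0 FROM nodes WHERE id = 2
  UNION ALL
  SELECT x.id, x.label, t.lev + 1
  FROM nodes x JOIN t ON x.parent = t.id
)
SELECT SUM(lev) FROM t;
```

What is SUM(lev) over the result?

4

Base: id=2 (n13) at lev 0.
Iteration 1: rows with parent in {2} -> n12 (id 5, lev 1), n25 (id 8, lev 1).
Iteration 2: rows with parent in {5,8} -> n33 (id 7, lev 2).
Iteration 3: no rows with parent in {7}; recursion stops.
SUM(lev) = 0 + 1 + 1 + 2 = 4.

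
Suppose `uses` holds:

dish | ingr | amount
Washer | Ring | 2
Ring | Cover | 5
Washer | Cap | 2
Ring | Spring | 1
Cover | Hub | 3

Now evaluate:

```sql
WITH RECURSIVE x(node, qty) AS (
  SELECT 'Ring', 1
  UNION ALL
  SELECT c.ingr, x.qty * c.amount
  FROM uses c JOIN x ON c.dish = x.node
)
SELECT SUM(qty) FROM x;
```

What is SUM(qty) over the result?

Base: (Ring, qty=1).
Iteration 1: components of {Ring} -> Cover = 1*5 = 5, Spring = 1*1 = 1.
Iteration 2: components of {Cover,Spring} -> Hub = 5*3 = 15.
Iteration 3: no further components; recursion stops.
SUM(qty) = 1 + 5 + 1 + 15 = 22.

22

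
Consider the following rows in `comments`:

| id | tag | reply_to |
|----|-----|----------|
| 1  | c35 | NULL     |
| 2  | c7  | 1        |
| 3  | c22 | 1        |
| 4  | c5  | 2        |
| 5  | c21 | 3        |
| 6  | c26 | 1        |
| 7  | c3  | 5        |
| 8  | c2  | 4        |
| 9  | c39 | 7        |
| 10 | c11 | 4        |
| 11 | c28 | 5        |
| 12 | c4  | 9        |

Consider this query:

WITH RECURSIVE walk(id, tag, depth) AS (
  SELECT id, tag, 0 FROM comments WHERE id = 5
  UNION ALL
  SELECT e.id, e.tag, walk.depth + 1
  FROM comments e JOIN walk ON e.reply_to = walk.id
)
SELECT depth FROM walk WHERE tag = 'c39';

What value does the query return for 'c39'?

2

Base: id=5 (c21) at depth 0.
Iteration 1: rows with reply_to in {5} -> c3 (id 7, depth 1), c28 (id 11, depth 1).
Iteration 2: rows with reply_to in {7,11} -> c39 (id 9, depth 2).
Iteration 3: rows with reply_to in {9} -> c4 (id 12, depth 3).
Iteration 4: no rows with reply_to in {12}; recursion stops.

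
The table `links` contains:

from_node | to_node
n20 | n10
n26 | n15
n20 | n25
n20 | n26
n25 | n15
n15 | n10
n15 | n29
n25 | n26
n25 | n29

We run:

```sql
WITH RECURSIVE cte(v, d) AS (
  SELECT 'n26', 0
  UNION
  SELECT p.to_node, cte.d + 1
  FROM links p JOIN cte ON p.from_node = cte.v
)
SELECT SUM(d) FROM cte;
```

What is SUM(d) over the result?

Base: (n26, d=0).
Iteration 1: edges from {n26} -> (n15, d=1).
Iteration 2: edges from {n15} -> (n10, d=2), (n29, d=2).
Iteration 3: no outgoing edges from {n10,n29}; recursion stops.
SUM(d) = 0 + 1 + 2 + 2 = 5.

5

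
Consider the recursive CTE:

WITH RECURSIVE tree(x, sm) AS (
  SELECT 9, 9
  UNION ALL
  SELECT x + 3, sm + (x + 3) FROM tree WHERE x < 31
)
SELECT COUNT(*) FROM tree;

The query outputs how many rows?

Base: x=9, sm=9.
Iteration 1: 9 < 31 holds -> x = 9 + 3 = 12, sm = 9 + 12 = 21.
Iteration 2: 12 < 31 holds -> x = 12 + 3 = 15, sm = 21 + 15 = 36.
Iteration 3: 15 < 31 holds -> x = 15 + 3 = 18, sm = 36 + 18 = 54.
Iteration 4: 18 < 31 holds -> x = 18 + 3 = 21, sm = 54 + 21 = 75.
Iteration 5: 21 < 31 holds -> x = 21 + 3 = 24, sm = 75 + 24 = 99.
Iteration 6: 24 < 31 holds -> x = 24 + 3 = 27, sm = 99 + 27 = 126.
Iteration 7: 27 < 31 holds -> x = 27 + 3 = 30, sm = 126 + 30 = 156.
Iteration 8: 30 < 31 holds -> x = 30 + 3 = 33, sm = 156 + 33 = 189.
Iteration 9: 33 < 31 fails; recursion stops.
Total rows emitted: 9.

9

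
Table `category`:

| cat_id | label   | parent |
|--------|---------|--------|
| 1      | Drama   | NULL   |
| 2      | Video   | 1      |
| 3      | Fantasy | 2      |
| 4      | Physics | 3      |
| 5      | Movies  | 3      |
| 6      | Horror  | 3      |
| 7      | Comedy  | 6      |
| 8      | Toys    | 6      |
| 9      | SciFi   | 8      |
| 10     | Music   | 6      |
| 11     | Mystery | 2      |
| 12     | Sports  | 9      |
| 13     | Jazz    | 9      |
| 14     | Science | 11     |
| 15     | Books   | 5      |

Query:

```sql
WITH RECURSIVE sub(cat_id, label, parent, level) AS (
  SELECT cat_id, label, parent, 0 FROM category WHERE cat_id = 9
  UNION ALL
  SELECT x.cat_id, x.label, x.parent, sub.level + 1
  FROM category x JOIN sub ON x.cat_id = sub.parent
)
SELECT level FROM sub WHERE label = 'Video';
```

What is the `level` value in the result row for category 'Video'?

Base: cat_id=9 (SciFi), parent=8, level 0.
Iteration 1: join on cat_id=8 -> Toys (id 8, parent=6, level 1).
Iteration 2: join on cat_id=6 -> Horror (id 6, parent=3, level 2).
Iteration 3: join on cat_id=3 -> Fantasy (id 3, parent=2, level 3).
Iteration 4: join on cat_id=2 -> Video (id 2, parent=1, level 4).
Iteration 5: join on cat_id=1 -> Drama (id 1, parent=NULL, level 5).
Iteration 6: parent is NULL; no match; recursion stops.

4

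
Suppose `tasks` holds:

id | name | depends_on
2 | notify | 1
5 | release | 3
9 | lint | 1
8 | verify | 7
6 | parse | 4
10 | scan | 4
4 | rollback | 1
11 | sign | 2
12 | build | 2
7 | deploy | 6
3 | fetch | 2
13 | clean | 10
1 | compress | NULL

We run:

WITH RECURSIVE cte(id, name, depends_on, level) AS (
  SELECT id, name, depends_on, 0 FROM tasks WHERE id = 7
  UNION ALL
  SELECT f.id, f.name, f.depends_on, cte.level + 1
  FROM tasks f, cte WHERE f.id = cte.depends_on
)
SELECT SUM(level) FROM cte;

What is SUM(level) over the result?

Base: id=7 (deploy), depends_on=6, level 0.
Iteration 1: join on id=6 -> parse (id 6, depends_on=4, level 1).
Iteration 2: join on id=4 -> rollback (id 4, depends_on=1, level 2).
Iteration 3: join on id=1 -> compress (id 1, depends_on=NULL, level 3).
Iteration 4: depends_on is NULL; no match; recursion stops.
SUM(level) = 0 + 1 + 2 + 3 = 6.

6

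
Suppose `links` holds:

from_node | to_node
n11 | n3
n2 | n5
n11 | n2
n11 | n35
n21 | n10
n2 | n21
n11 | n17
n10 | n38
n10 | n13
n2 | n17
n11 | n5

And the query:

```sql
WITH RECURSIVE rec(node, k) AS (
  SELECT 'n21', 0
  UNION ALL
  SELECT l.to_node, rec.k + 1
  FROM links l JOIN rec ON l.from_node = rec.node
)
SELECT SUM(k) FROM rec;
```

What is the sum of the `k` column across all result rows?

5

Base: (n21, k=0).
Iteration 1: edges from {n21} -> (n10, k=1).
Iteration 2: edges from {n10} -> (n13, k=2), (n38, k=2).
Iteration 3: no outgoing edges from {n13,n38}; recursion stops.
SUM(k) = 0 + 1 + 2 + 2 = 5.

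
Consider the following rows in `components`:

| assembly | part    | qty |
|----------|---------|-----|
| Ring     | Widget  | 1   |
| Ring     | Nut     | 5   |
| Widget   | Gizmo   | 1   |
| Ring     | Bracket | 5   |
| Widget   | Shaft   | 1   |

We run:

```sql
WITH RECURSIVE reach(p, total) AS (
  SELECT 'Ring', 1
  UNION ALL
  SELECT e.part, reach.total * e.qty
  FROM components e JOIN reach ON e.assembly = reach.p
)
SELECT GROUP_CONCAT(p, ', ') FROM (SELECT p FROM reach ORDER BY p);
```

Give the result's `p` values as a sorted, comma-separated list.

Bracket, Gizmo, Nut, Ring, Shaft, Widget

Base: (Ring, total=1).
Iteration 1: components of {Ring} -> Bracket = 1*5 = 5, Nut = 1*5 = 5, Widget = 1*1 = 1.
Iteration 2: components of {Bracket,Nut,Widget} -> Gizmo = 1*1 = 1, Shaft = 1*1 = 1.
Iteration 3: no further components; recursion stops.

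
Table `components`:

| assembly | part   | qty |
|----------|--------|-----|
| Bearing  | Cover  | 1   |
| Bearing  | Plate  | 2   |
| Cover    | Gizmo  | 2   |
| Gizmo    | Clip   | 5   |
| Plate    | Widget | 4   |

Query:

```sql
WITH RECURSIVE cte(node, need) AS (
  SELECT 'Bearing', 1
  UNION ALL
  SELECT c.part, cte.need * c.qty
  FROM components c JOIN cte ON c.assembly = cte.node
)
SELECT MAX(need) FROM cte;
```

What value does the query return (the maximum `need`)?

Base: (Bearing, need=1).
Iteration 1: components of {Bearing} -> Cover = 1*1 = 1, Plate = 1*2 = 2.
Iteration 2: components of {Cover,Plate} -> Gizmo = 1*2 = 2, Widget = 2*4 = 8.
Iteration 3: components of {Gizmo,Widget} -> Clip = 2*5 = 10.
Iteration 4: no further components; recursion stops.
need values: 1, 1, 2, 2, 8, 10; the maximum is 10.

10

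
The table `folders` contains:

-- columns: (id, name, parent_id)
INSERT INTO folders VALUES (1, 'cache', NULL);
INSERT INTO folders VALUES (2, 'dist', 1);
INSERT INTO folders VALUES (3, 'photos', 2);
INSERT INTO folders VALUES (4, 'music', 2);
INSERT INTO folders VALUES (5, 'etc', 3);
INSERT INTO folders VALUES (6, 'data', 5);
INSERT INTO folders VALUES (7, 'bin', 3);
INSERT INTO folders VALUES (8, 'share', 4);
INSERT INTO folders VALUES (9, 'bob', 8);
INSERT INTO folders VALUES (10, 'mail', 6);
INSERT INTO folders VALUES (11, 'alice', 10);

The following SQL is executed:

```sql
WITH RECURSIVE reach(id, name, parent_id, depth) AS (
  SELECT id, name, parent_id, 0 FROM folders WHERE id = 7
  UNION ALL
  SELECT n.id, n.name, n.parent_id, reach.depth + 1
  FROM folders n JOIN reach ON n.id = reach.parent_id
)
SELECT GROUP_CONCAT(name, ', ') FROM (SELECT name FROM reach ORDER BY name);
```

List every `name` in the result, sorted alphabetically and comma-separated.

Base: id=7 (bin), parent_id=3, depth 0.
Iteration 1: join on id=3 -> photos (id 3, parent_id=2, depth 1).
Iteration 2: join on id=2 -> dist (id 2, parent_id=1, depth 2).
Iteration 3: join on id=1 -> cache (id 1, parent_id=NULL, depth 3).
Iteration 4: parent_id is NULL; no match; recursion stops.

bin, cache, dist, photos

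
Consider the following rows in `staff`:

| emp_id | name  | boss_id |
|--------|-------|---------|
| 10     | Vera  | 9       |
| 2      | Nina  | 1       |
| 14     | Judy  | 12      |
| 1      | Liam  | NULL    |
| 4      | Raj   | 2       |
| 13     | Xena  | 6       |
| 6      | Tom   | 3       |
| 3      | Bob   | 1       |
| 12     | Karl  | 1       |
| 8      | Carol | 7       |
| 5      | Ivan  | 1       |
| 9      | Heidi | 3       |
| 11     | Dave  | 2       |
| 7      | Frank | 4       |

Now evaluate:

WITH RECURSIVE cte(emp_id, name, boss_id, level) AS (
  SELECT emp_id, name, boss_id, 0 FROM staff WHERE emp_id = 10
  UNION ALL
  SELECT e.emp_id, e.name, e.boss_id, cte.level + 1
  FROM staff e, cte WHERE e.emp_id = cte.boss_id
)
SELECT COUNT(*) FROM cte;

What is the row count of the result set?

Base: emp_id=10 (Vera), boss_id=9, level 0.
Iteration 1: join on emp_id=9 -> Heidi (id 9, boss_id=3, level 1).
Iteration 2: join on emp_id=3 -> Bob (id 3, boss_id=1, level 2).
Iteration 3: join on emp_id=1 -> Liam (id 1, boss_id=NULL, level 3).
Iteration 4: boss_id is NULL; no match; recursion stops.
Total rows emitted: 4.

4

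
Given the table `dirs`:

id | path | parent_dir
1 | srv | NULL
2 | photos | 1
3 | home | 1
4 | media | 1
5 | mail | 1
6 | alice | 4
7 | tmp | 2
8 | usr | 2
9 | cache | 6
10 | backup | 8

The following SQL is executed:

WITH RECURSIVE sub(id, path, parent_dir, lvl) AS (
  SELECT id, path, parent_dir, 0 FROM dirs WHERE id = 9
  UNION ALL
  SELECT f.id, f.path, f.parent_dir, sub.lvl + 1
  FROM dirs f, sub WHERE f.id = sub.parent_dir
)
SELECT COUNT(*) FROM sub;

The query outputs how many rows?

4

Base: id=9 (cache), parent_dir=6, lvl 0.
Iteration 1: join on id=6 -> alice (id 6, parent_dir=4, lvl 1).
Iteration 2: join on id=4 -> media (id 4, parent_dir=1, lvl 2).
Iteration 3: join on id=1 -> srv (id 1, parent_dir=NULL, lvl 3).
Iteration 4: parent_dir is NULL; no match; recursion stops.
Total rows emitted: 4.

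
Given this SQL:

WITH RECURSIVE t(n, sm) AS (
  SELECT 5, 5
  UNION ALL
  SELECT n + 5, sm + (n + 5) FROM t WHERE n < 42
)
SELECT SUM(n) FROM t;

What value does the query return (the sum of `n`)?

225

Base: n=5, sm=5.
Iteration 1: 5 < 42 holds -> n = 5 + 5 = 10, sm = 5 + 10 = 15.
Iteration 2: 10 < 42 holds -> n = 10 + 5 = 15, sm = 15 + 15 = 30.
Iteration 3: 15 < 42 holds -> n = 15 + 5 = 20, sm = 30 + 20 = 50.
Iteration 4: 20 < 42 holds -> n = 20 + 5 = 25, sm = 50 + 25 = 75.
Iteration 5: 25 < 42 holds -> n = 25 + 5 = 30, sm = 75 + 30 = 105.
Iteration 6: 30 < 42 holds -> n = 30 + 5 = 35, sm = 105 + 35 = 140.
Iteration 7: 35 < 42 holds -> n = 35 + 5 = 40, sm = 140 + 40 = 180.
Iteration 8: 40 < 42 holds -> n = 40 + 5 = 45, sm = 180 + 45 = 225.
Iteration 9: 45 < 42 fails; recursion stops.
SUM(n) = 5 + 10 + 15 + 20 + 25 + 30 + 35 + 40 + 45 = 225.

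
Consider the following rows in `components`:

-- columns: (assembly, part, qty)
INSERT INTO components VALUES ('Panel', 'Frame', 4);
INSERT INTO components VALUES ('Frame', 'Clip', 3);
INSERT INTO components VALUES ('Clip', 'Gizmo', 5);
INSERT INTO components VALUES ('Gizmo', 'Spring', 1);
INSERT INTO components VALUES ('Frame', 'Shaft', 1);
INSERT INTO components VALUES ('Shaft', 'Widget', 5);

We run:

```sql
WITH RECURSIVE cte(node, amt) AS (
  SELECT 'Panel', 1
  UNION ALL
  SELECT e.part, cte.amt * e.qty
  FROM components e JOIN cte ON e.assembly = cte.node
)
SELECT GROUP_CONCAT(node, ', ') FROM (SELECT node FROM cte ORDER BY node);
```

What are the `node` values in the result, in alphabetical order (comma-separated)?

Clip, Frame, Gizmo, Panel, Shaft, Spring, Widget

Base: (Panel, amt=1).
Iteration 1: components of {Panel} -> Frame = 1*4 = 4.
Iteration 2: components of {Frame} -> Clip = 4*3 = 12, Shaft = 4*1 = 4.
Iteration 3: components of {Clip,Shaft} -> Gizmo = 12*5 = 60, Widget = 4*5 = 20.
Iteration 4: components of {Gizmo,Widget} -> Spring = 60*1 = 60.
Iteration 5: no further components; recursion stops.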